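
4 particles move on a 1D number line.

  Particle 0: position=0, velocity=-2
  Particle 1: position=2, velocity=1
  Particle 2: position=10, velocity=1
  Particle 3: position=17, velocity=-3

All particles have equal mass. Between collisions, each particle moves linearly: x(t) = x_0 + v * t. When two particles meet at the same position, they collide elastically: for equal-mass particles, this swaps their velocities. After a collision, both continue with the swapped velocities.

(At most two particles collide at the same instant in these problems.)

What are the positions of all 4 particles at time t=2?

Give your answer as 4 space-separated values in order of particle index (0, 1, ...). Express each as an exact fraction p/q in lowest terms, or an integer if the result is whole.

Collision at t=7/4: particles 2 and 3 swap velocities; positions: p0=-7/2 p1=15/4 p2=47/4 p3=47/4; velocities now: v0=-2 v1=1 v2=-3 v3=1
Advance to t=2 (no further collisions before then); velocities: v0=-2 v1=1 v2=-3 v3=1; positions = -4 4 11 12

Answer: -4 4 11 12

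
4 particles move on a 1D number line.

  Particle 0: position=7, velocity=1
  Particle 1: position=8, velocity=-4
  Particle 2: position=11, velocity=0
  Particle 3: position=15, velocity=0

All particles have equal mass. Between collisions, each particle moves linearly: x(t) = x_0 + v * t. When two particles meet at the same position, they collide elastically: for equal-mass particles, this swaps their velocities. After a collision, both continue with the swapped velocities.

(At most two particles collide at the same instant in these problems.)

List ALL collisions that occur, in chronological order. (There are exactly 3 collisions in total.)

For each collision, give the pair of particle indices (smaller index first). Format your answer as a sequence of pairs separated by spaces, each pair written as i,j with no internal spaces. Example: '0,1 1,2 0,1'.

Answer: 0,1 1,2 2,3

Derivation:
Collision at t=1/5: particles 0 and 1 swap velocities; positions: p0=36/5 p1=36/5 p2=11 p3=15; velocities now: v0=-4 v1=1 v2=0 v3=0
Collision at t=4: particles 1 and 2 swap velocities; positions: p0=-8 p1=11 p2=11 p3=15; velocities now: v0=-4 v1=0 v2=1 v3=0
Collision at t=8: particles 2 and 3 swap velocities; positions: p0=-24 p1=11 p2=15 p3=15; velocities now: v0=-4 v1=0 v2=0 v3=1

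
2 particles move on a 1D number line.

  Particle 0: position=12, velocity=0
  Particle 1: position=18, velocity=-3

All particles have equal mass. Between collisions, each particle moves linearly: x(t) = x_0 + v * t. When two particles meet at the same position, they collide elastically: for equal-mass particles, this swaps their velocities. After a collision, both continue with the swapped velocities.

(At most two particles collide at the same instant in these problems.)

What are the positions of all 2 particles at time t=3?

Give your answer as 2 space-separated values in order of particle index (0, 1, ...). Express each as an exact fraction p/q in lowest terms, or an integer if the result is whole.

Answer: 9 12

Derivation:
Collision at t=2: particles 0 and 1 swap velocities; positions: p0=12 p1=12; velocities now: v0=-3 v1=0
Advance to t=3 (no further collisions before then); velocities: v0=-3 v1=0; positions = 9 12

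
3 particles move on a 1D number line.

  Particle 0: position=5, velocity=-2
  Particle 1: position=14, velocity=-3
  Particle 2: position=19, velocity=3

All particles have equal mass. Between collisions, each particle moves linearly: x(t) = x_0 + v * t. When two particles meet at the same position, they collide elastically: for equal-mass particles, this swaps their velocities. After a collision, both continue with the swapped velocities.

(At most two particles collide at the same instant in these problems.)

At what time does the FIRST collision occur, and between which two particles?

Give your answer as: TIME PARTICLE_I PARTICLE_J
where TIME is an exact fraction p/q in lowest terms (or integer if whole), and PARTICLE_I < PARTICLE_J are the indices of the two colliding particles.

Pair (0,1): pos 5,14 vel -2,-3 -> gap=9, closing at 1/unit, collide at t=9
Pair (1,2): pos 14,19 vel -3,3 -> not approaching (rel speed -6 <= 0)
Earliest collision: t=9 between 0 and 1

Answer: 9 0 1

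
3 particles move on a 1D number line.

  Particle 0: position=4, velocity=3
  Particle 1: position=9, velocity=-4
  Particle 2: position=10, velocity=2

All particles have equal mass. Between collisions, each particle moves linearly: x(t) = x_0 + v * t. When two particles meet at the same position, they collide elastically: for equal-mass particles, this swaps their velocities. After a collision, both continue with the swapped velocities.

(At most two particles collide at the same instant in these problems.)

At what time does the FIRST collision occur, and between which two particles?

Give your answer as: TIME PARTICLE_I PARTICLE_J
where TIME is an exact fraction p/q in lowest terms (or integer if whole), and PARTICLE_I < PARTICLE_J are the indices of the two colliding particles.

Answer: 5/7 0 1

Derivation:
Pair (0,1): pos 4,9 vel 3,-4 -> gap=5, closing at 7/unit, collide at t=5/7
Pair (1,2): pos 9,10 vel -4,2 -> not approaching (rel speed -6 <= 0)
Earliest collision: t=5/7 between 0 and 1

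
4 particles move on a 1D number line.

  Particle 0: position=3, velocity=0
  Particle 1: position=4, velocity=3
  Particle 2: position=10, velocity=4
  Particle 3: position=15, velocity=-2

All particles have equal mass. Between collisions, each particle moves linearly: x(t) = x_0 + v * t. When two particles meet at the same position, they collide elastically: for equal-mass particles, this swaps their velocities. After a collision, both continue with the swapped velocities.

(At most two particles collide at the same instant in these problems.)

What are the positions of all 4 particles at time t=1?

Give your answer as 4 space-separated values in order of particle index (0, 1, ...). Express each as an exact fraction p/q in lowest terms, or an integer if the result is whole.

Collision at t=5/6: particles 2 and 3 swap velocities; positions: p0=3 p1=13/2 p2=40/3 p3=40/3; velocities now: v0=0 v1=3 v2=-2 v3=4
Advance to t=1 (no further collisions before then); velocities: v0=0 v1=3 v2=-2 v3=4; positions = 3 7 13 14

Answer: 3 7 13 14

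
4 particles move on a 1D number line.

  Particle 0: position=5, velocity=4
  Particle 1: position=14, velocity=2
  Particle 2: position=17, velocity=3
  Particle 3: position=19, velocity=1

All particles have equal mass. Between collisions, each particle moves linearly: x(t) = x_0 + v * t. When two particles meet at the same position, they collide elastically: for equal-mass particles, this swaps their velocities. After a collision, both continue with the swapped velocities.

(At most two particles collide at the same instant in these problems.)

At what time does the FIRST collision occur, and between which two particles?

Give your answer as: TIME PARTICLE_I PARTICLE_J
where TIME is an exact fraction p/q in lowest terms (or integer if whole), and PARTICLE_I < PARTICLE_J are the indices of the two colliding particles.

Pair (0,1): pos 5,14 vel 4,2 -> gap=9, closing at 2/unit, collide at t=9/2
Pair (1,2): pos 14,17 vel 2,3 -> not approaching (rel speed -1 <= 0)
Pair (2,3): pos 17,19 vel 3,1 -> gap=2, closing at 2/unit, collide at t=1
Earliest collision: t=1 between 2 and 3

Answer: 1 2 3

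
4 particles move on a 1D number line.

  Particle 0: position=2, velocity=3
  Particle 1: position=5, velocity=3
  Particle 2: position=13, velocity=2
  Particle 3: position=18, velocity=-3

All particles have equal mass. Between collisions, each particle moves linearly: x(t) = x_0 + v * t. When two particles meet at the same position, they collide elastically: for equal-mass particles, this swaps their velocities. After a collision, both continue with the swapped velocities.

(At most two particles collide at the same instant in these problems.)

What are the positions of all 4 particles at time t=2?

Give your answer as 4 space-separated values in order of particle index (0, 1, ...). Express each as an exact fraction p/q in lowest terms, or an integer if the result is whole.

Collision at t=1: particles 2 and 3 swap velocities; positions: p0=5 p1=8 p2=15 p3=15; velocities now: v0=3 v1=3 v2=-3 v3=2
Advance to t=2 (no further collisions before then); velocities: v0=3 v1=3 v2=-3 v3=2; positions = 8 11 12 17

Answer: 8 11 12 17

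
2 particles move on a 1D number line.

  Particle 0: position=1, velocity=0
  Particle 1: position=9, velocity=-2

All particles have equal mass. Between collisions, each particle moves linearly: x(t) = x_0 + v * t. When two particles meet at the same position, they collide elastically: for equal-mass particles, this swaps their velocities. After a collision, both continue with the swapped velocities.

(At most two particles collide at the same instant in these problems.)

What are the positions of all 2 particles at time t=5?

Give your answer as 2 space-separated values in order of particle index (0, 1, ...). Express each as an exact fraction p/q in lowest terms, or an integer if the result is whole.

Collision at t=4: particles 0 and 1 swap velocities; positions: p0=1 p1=1; velocities now: v0=-2 v1=0
Advance to t=5 (no further collisions before then); velocities: v0=-2 v1=0; positions = -1 1

Answer: -1 1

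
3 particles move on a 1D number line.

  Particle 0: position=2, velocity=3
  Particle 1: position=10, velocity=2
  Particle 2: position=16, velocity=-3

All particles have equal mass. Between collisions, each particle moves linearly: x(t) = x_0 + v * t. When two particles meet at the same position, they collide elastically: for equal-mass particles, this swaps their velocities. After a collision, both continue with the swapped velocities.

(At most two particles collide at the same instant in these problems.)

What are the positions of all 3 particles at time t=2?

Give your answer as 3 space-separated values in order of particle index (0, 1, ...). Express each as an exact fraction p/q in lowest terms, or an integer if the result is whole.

Answer: 8 10 14

Derivation:
Collision at t=6/5: particles 1 and 2 swap velocities; positions: p0=28/5 p1=62/5 p2=62/5; velocities now: v0=3 v1=-3 v2=2
Advance to t=2 (no further collisions before then); velocities: v0=3 v1=-3 v2=2; positions = 8 10 14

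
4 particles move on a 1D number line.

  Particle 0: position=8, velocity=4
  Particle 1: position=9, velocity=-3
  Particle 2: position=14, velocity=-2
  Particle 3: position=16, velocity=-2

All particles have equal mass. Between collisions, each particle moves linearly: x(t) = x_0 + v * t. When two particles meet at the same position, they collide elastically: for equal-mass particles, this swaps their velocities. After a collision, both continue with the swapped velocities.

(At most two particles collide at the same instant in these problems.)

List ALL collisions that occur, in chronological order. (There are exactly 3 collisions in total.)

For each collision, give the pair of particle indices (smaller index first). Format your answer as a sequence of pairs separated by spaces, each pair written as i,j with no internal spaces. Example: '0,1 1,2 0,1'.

Answer: 0,1 1,2 2,3

Derivation:
Collision at t=1/7: particles 0 and 1 swap velocities; positions: p0=60/7 p1=60/7 p2=96/7 p3=110/7; velocities now: v0=-3 v1=4 v2=-2 v3=-2
Collision at t=1: particles 1 and 2 swap velocities; positions: p0=6 p1=12 p2=12 p3=14; velocities now: v0=-3 v1=-2 v2=4 v3=-2
Collision at t=4/3: particles 2 and 3 swap velocities; positions: p0=5 p1=34/3 p2=40/3 p3=40/3; velocities now: v0=-3 v1=-2 v2=-2 v3=4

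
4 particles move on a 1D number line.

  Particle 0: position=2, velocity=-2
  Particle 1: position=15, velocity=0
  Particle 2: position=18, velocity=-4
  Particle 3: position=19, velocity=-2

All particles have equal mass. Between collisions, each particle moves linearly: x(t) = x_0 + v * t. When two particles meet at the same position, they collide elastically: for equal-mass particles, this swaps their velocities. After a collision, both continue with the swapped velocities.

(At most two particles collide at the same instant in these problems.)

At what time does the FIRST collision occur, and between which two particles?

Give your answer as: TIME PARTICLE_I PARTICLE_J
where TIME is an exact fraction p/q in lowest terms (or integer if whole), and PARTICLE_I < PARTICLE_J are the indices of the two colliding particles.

Pair (0,1): pos 2,15 vel -2,0 -> not approaching (rel speed -2 <= 0)
Pair (1,2): pos 15,18 vel 0,-4 -> gap=3, closing at 4/unit, collide at t=3/4
Pair (2,3): pos 18,19 vel -4,-2 -> not approaching (rel speed -2 <= 0)
Earliest collision: t=3/4 between 1 and 2

Answer: 3/4 1 2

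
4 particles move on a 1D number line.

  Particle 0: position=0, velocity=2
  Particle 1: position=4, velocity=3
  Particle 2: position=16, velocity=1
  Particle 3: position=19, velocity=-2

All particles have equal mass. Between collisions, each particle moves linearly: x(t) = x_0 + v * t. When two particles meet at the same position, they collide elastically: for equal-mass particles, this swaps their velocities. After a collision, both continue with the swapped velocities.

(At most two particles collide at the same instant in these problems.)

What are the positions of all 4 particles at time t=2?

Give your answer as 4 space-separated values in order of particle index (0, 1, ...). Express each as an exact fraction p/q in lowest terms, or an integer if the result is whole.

Collision at t=1: particles 2 and 3 swap velocities; positions: p0=2 p1=7 p2=17 p3=17; velocities now: v0=2 v1=3 v2=-2 v3=1
Advance to t=2 (no further collisions before then); velocities: v0=2 v1=3 v2=-2 v3=1; positions = 4 10 15 18

Answer: 4 10 15 18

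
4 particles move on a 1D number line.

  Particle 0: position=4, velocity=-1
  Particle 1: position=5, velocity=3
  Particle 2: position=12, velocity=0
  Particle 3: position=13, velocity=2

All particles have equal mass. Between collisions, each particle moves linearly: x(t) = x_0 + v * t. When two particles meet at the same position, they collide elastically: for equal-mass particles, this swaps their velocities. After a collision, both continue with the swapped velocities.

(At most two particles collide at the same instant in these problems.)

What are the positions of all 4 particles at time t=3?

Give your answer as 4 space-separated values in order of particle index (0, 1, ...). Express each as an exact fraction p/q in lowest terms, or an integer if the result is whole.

Answer: 1 12 14 19

Derivation:
Collision at t=7/3: particles 1 and 2 swap velocities; positions: p0=5/3 p1=12 p2=12 p3=53/3; velocities now: v0=-1 v1=0 v2=3 v3=2
Advance to t=3 (no further collisions before then); velocities: v0=-1 v1=0 v2=3 v3=2; positions = 1 12 14 19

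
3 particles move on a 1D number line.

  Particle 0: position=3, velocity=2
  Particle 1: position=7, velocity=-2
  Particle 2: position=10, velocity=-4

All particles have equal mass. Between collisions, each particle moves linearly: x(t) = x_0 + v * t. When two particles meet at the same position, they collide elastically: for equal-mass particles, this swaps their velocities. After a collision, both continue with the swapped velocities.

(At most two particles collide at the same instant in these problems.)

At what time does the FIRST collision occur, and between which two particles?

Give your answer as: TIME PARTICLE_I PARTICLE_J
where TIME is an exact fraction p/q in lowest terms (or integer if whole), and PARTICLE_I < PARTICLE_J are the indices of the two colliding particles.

Answer: 1 0 1

Derivation:
Pair (0,1): pos 3,7 vel 2,-2 -> gap=4, closing at 4/unit, collide at t=1
Pair (1,2): pos 7,10 vel -2,-4 -> gap=3, closing at 2/unit, collide at t=3/2
Earliest collision: t=1 between 0 and 1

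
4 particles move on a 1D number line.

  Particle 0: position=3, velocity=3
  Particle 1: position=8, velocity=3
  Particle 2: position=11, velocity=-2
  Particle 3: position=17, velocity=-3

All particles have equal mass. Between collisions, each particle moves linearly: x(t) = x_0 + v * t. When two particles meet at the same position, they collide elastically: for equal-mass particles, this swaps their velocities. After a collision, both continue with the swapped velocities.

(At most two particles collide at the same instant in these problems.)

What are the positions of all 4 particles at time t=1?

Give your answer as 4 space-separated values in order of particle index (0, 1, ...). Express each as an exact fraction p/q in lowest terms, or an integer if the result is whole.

Collision at t=3/5: particles 1 and 2 swap velocities; positions: p0=24/5 p1=49/5 p2=49/5 p3=76/5; velocities now: v0=3 v1=-2 v2=3 v3=-3
Advance to t=1 (no further collisions before then); velocities: v0=3 v1=-2 v2=3 v3=-3; positions = 6 9 11 14

Answer: 6 9 11 14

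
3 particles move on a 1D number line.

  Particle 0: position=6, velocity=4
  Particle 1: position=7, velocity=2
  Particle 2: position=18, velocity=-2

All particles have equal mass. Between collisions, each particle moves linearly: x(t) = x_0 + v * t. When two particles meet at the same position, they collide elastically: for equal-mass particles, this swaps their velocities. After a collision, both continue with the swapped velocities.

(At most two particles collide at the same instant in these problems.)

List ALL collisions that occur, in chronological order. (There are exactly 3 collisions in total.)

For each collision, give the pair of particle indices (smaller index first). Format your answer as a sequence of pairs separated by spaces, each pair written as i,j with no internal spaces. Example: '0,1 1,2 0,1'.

Answer: 0,1 1,2 0,1

Derivation:
Collision at t=1/2: particles 0 and 1 swap velocities; positions: p0=8 p1=8 p2=17; velocities now: v0=2 v1=4 v2=-2
Collision at t=2: particles 1 and 2 swap velocities; positions: p0=11 p1=14 p2=14; velocities now: v0=2 v1=-2 v2=4
Collision at t=11/4: particles 0 and 1 swap velocities; positions: p0=25/2 p1=25/2 p2=17; velocities now: v0=-2 v1=2 v2=4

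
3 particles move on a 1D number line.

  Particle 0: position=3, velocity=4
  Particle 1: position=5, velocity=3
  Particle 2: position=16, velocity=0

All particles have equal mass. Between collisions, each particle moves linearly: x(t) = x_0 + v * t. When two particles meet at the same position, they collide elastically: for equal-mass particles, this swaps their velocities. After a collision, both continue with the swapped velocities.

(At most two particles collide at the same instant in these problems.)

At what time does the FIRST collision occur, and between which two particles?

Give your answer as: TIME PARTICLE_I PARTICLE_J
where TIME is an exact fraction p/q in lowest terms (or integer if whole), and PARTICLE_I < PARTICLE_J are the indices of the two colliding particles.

Pair (0,1): pos 3,5 vel 4,3 -> gap=2, closing at 1/unit, collide at t=2
Pair (1,2): pos 5,16 vel 3,0 -> gap=11, closing at 3/unit, collide at t=11/3
Earliest collision: t=2 between 0 and 1

Answer: 2 0 1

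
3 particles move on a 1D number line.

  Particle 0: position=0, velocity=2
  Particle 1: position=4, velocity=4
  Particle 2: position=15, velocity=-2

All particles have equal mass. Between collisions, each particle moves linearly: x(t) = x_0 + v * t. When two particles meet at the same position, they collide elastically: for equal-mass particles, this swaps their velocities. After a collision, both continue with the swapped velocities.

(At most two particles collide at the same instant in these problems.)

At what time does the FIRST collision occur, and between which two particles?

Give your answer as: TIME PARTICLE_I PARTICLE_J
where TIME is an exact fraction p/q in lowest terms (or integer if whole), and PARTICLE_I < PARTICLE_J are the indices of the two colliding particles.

Pair (0,1): pos 0,4 vel 2,4 -> not approaching (rel speed -2 <= 0)
Pair (1,2): pos 4,15 vel 4,-2 -> gap=11, closing at 6/unit, collide at t=11/6
Earliest collision: t=11/6 between 1 and 2

Answer: 11/6 1 2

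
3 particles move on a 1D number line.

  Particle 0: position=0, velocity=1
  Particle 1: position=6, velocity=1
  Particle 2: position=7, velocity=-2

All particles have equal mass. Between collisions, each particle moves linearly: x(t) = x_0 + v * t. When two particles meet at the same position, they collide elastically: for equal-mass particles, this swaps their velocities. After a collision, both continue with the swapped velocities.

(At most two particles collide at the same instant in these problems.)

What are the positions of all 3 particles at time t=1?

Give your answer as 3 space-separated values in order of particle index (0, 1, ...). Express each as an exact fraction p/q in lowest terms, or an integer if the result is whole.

Answer: 1 5 7

Derivation:
Collision at t=1/3: particles 1 and 2 swap velocities; positions: p0=1/3 p1=19/3 p2=19/3; velocities now: v0=1 v1=-2 v2=1
Advance to t=1 (no further collisions before then); velocities: v0=1 v1=-2 v2=1; positions = 1 5 7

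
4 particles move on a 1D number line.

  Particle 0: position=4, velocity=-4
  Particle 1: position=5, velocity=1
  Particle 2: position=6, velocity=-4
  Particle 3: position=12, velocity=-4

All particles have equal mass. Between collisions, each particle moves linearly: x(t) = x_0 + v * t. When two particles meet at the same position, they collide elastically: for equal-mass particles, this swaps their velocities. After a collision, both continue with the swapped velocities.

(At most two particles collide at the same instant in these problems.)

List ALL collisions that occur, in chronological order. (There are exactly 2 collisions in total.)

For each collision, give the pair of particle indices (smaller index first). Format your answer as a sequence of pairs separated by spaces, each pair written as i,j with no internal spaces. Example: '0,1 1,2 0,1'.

Answer: 1,2 2,3

Derivation:
Collision at t=1/5: particles 1 and 2 swap velocities; positions: p0=16/5 p1=26/5 p2=26/5 p3=56/5; velocities now: v0=-4 v1=-4 v2=1 v3=-4
Collision at t=7/5: particles 2 and 3 swap velocities; positions: p0=-8/5 p1=2/5 p2=32/5 p3=32/5; velocities now: v0=-4 v1=-4 v2=-4 v3=1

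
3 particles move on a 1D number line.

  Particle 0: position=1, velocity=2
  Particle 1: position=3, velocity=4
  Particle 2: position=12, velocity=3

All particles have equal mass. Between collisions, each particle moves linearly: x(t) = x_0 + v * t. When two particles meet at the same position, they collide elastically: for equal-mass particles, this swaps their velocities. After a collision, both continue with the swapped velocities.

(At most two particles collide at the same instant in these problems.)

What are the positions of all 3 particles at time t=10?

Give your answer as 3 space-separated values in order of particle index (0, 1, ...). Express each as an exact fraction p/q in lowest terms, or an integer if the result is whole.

Collision at t=9: particles 1 and 2 swap velocities; positions: p0=19 p1=39 p2=39; velocities now: v0=2 v1=3 v2=4
Advance to t=10 (no further collisions before then); velocities: v0=2 v1=3 v2=4; positions = 21 42 43

Answer: 21 42 43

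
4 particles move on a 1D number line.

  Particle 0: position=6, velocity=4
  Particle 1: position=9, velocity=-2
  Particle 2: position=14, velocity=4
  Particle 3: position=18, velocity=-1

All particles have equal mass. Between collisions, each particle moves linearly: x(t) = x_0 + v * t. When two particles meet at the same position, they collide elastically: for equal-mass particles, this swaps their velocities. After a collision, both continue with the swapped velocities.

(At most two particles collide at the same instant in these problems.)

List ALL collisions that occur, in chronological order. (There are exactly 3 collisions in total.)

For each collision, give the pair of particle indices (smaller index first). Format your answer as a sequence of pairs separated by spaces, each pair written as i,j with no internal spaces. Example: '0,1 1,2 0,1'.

Collision at t=1/2: particles 0 and 1 swap velocities; positions: p0=8 p1=8 p2=16 p3=35/2; velocities now: v0=-2 v1=4 v2=4 v3=-1
Collision at t=4/5: particles 2 and 3 swap velocities; positions: p0=37/5 p1=46/5 p2=86/5 p3=86/5; velocities now: v0=-2 v1=4 v2=-1 v3=4
Collision at t=12/5: particles 1 and 2 swap velocities; positions: p0=21/5 p1=78/5 p2=78/5 p3=118/5; velocities now: v0=-2 v1=-1 v2=4 v3=4

Answer: 0,1 2,3 1,2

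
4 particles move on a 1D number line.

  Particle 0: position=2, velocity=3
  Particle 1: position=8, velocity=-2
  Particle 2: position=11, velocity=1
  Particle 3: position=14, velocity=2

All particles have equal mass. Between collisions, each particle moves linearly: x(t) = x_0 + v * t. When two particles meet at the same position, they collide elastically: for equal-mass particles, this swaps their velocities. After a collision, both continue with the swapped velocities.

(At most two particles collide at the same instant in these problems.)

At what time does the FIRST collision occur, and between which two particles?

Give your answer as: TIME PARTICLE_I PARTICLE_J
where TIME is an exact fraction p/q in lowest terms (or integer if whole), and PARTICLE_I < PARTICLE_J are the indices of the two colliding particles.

Answer: 6/5 0 1

Derivation:
Pair (0,1): pos 2,8 vel 3,-2 -> gap=6, closing at 5/unit, collide at t=6/5
Pair (1,2): pos 8,11 vel -2,1 -> not approaching (rel speed -3 <= 0)
Pair (2,3): pos 11,14 vel 1,2 -> not approaching (rel speed -1 <= 0)
Earliest collision: t=6/5 between 0 and 1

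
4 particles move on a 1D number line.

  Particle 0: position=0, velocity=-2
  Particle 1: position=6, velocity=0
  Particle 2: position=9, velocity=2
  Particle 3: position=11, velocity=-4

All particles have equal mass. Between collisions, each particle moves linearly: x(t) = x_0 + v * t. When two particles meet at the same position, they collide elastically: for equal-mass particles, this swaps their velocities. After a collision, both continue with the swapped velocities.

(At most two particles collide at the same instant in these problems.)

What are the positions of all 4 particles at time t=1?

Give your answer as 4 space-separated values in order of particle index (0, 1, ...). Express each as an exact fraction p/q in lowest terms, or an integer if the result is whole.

Collision at t=1/3: particles 2 and 3 swap velocities; positions: p0=-2/3 p1=6 p2=29/3 p3=29/3; velocities now: v0=-2 v1=0 v2=-4 v3=2
Advance to t=1 (no further collisions before then); velocities: v0=-2 v1=0 v2=-4 v3=2; positions = -2 6 7 11

Answer: -2 6 7 11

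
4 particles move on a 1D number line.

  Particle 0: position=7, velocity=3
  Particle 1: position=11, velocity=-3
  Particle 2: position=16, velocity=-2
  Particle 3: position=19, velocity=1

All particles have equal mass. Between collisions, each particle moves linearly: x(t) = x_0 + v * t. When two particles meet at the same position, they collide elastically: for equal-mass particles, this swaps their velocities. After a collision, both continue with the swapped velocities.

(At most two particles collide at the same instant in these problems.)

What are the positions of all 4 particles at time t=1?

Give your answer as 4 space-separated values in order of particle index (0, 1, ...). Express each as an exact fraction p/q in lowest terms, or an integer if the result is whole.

Collision at t=2/3: particles 0 and 1 swap velocities; positions: p0=9 p1=9 p2=44/3 p3=59/3; velocities now: v0=-3 v1=3 v2=-2 v3=1
Advance to t=1 (no further collisions before then); velocities: v0=-3 v1=3 v2=-2 v3=1; positions = 8 10 14 20

Answer: 8 10 14 20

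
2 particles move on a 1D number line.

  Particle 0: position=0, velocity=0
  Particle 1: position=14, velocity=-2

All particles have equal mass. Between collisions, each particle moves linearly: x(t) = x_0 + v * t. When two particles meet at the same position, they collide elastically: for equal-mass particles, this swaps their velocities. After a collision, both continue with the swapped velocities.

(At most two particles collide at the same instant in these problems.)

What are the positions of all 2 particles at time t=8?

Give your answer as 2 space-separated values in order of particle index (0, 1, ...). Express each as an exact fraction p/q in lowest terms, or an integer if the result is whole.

Answer: -2 0

Derivation:
Collision at t=7: particles 0 and 1 swap velocities; positions: p0=0 p1=0; velocities now: v0=-2 v1=0
Advance to t=8 (no further collisions before then); velocities: v0=-2 v1=0; positions = -2 0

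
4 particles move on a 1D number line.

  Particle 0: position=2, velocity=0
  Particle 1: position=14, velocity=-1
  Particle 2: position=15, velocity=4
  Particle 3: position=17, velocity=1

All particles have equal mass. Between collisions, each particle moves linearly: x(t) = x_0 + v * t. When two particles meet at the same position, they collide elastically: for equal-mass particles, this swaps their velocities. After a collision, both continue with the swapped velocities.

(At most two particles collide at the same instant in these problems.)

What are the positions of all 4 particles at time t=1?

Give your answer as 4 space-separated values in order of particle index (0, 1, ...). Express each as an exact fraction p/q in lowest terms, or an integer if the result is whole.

Answer: 2 13 18 19

Derivation:
Collision at t=2/3: particles 2 and 3 swap velocities; positions: p0=2 p1=40/3 p2=53/3 p3=53/3; velocities now: v0=0 v1=-1 v2=1 v3=4
Advance to t=1 (no further collisions before then); velocities: v0=0 v1=-1 v2=1 v3=4; positions = 2 13 18 19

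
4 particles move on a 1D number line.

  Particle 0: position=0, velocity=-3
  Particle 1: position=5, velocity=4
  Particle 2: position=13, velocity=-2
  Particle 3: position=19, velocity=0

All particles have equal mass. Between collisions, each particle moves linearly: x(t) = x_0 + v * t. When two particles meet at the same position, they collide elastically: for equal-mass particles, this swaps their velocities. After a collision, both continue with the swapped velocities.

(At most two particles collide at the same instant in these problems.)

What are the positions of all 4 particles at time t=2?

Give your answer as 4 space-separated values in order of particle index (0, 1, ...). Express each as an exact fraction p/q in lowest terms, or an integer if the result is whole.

Collision at t=4/3: particles 1 and 2 swap velocities; positions: p0=-4 p1=31/3 p2=31/3 p3=19; velocities now: v0=-3 v1=-2 v2=4 v3=0
Advance to t=2 (no further collisions before then); velocities: v0=-3 v1=-2 v2=4 v3=0; positions = -6 9 13 19

Answer: -6 9 13 19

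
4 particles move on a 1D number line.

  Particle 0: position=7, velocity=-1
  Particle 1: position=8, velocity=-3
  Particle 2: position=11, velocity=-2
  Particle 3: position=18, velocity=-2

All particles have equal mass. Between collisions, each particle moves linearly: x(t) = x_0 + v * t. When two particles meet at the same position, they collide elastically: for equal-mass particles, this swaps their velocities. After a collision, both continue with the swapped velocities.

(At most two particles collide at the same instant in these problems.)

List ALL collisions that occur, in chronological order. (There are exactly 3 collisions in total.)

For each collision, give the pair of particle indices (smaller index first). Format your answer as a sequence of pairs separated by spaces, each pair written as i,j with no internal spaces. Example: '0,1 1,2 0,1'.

Collision at t=1/2: particles 0 and 1 swap velocities; positions: p0=13/2 p1=13/2 p2=10 p3=17; velocities now: v0=-3 v1=-1 v2=-2 v3=-2
Collision at t=4: particles 1 and 2 swap velocities; positions: p0=-4 p1=3 p2=3 p3=10; velocities now: v0=-3 v1=-2 v2=-1 v3=-2
Collision at t=11: particles 2 and 3 swap velocities; positions: p0=-25 p1=-11 p2=-4 p3=-4; velocities now: v0=-3 v1=-2 v2=-2 v3=-1

Answer: 0,1 1,2 2,3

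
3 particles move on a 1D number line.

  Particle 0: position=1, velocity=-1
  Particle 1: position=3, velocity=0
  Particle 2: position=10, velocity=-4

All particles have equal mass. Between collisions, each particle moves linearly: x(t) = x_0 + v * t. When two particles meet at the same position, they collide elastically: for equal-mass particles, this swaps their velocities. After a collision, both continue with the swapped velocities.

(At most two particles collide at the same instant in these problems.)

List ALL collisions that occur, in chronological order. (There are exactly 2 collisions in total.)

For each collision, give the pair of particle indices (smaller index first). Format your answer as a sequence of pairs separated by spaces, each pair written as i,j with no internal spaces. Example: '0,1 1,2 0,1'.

Answer: 1,2 0,1

Derivation:
Collision at t=7/4: particles 1 and 2 swap velocities; positions: p0=-3/4 p1=3 p2=3; velocities now: v0=-1 v1=-4 v2=0
Collision at t=3: particles 0 and 1 swap velocities; positions: p0=-2 p1=-2 p2=3; velocities now: v0=-4 v1=-1 v2=0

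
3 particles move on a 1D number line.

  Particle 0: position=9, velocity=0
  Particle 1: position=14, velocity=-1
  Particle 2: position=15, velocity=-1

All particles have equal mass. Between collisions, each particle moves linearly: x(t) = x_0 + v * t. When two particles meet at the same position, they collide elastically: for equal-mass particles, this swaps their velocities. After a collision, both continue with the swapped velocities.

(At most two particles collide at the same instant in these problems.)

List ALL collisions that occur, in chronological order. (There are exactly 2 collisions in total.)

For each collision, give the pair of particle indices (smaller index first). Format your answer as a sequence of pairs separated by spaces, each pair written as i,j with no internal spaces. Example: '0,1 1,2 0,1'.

Collision at t=5: particles 0 and 1 swap velocities; positions: p0=9 p1=9 p2=10; velocities now: v0=-1 v1=0 v2=-1
Collision at t=6: particles 1 and 2 swap velocities; positions: p0=8 p1=9 p2=9; velocities now: v0=-1 v1=-1 v2=0

Answer: 0,1 1,2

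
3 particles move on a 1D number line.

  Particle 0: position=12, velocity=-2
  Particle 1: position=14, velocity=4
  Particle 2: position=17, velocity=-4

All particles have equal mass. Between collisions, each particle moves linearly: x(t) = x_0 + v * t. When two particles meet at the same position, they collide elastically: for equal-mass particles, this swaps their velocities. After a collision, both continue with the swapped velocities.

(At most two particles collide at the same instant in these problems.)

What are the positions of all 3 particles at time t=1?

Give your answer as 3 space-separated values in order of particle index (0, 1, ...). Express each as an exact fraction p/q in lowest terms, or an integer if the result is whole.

Collision at t=3/8: particles 1 and 2 swap velocities; positions: p0=45/4 p1=31/2 p2=31/2; velocities now: v0=-2 v1=-4 v2=4
Advance to t=1 (no further collisions before then); velocities: v0=-2 v1=-4 v2=4; positions = 10 13 18

Answer: 10 13 18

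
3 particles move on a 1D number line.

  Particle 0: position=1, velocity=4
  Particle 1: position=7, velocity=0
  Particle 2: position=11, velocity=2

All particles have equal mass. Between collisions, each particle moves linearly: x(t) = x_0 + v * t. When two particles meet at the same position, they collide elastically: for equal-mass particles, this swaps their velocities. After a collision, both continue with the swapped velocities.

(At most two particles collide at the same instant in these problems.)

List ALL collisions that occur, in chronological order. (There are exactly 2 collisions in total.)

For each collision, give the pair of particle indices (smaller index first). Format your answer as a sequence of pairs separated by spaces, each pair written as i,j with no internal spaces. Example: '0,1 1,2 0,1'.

Collision at t=3/2: particles 0 and 1 swap velocities; positions: p0=7 p1=7 p2=14; velocities now: v0=0 v1=4 v2=2
Collision at t=5: particles 1 and 2 swap velocities; positions: p0=7 p1=21 p2=21; velocities now: v0=0 v1=2 v2=4

Answer: 0,1 1,2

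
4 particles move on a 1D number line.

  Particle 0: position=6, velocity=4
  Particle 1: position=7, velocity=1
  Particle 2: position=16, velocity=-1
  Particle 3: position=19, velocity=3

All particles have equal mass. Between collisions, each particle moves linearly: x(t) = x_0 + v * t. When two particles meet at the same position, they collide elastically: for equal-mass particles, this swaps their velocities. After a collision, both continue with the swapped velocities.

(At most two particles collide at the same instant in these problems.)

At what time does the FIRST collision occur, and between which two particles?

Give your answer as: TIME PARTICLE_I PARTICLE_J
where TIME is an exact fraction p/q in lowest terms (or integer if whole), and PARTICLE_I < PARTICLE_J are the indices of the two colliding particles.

Answer: 1/3 0 1

Derivation:
Pair (0,1): pos 6,7 vel 4,1 -> gap=1, closing at 3/unit, collide at t=1/3
Pair (1,2): pos 7,16 vel 1,-1 -> gap=9, closing at 2/unit, collide at t=9/2
Pair (2,3): pos 16,19 vel -1,3 -> not approaching (rel speed -4 <= 0)
Earliest collision: t=1/3 between 0 and 1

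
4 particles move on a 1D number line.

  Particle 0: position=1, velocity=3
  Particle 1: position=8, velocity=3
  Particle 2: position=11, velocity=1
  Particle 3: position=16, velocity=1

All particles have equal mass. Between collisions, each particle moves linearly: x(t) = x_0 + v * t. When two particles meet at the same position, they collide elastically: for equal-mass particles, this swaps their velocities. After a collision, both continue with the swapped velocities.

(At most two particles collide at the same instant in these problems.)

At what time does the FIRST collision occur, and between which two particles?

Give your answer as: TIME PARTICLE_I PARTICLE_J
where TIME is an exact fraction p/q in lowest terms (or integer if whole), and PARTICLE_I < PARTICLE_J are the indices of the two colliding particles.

Pair (0,1): pos 1,8 vel 3,3 -> not approaching (rel speed 0 <= 0)
Pair (1,2): pos 8,11 vel 3,1 -> gap=3, closing at 2/unit, collide at t=3/2
Pair (2,3): pos 11,16 vel 1,1 -> not approaching (rel speed 0 <= 0)
Earliest collision: t=3/2 between 1 and 2

Answer: 3/2 1 2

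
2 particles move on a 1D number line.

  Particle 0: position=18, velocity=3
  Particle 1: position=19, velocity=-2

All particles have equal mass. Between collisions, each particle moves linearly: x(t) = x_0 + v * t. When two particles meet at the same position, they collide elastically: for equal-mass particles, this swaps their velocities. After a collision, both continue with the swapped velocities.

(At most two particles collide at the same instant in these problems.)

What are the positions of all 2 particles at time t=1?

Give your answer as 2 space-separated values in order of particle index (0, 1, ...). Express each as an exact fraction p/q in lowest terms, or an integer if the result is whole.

Collision at t=1/5: particles 0 and 1 swap velocities; positions: p0=93/5 p1=93/5; velocities now: v0=-2 v1=3
Advance to t=1 (no further collisions before then); velocities: v0=-2 v1=3; positions = 17 21

Answer: 17 21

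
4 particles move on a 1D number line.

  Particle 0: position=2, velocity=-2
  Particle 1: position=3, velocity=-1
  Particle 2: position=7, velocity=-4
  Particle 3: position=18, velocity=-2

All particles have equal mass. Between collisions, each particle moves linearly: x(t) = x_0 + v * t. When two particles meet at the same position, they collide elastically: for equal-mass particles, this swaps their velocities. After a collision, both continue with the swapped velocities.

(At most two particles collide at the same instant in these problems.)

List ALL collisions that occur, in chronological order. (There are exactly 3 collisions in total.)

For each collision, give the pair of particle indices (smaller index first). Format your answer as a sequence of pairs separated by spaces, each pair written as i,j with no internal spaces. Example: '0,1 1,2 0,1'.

Collision at t=4/3: particles 1 and 2 swap velocities; positions: p0=-2/3 p1=5/3 p2=5/3 p3=46/3; velocities now: v0=-2 v1=-4 v2=-1 v3=-2
Collision at t=5/2: particles 0 and 1 swap velocities; positions: p0=-3 p1=-3 p2=1/2 p3=13; velocities now: v0=-4 v1=-2 v2=-1 v3=-2
Collision at t=15: particles 2 and 3 swap velocities; positions: p0=-53 p1=-28 p2=-12 p3=-12; velocities now: v0=-4 v1=-2 v2=-2 v3=-1

Answer: 1,2 0,1 2,3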